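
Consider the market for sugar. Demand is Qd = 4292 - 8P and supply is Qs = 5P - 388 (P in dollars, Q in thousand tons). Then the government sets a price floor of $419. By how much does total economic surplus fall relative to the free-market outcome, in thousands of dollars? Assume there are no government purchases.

Equilibrium: 4292 - 8P = 5P - 388, so 4680 = 13P and P* = 360, Q* = 1412.
Because the floor (419) lies above the market-clearing price, it is binding.
At P = 419: Qd = 4292 - 8·419 = 940 and Qs = 5·419 - 388 = 1707.
Quantity traded falls to 940. At Q = 940 the demand price is (4292 - 940)/8 = 419 and the supply price is (388 + 940)/5 = 265.6.
Deadweight loss = ½ · (419 - 265.6) · (1412 - 940) = ½ · 153.4 · 472 = 36202.4.

36202.4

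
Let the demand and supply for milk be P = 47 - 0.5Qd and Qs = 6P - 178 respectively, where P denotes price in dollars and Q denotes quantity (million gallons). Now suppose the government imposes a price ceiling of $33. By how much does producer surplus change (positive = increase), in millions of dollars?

Rearranging demand gives Qd = 94 - 2P. Equilibrium: 94 - 2P = 6P - 178, so 272 = 8P and P* = 34, Q* = 26.
The ceiling of 33 is below the equilibrium price 34, so it binds.
At P = 33: Qd = 94 - 2·33 = 28 and Qs = 6·33 - 178 = 20.
Producer surplus without the control is ½ · (34 - 89/3) · 26 = 169/3.
With the ceiling, producers sell 20 units at 33, so PS = ½ · (33 - 89/3) · 20 = 100/3.
Change in producer surplus = 100/3 - 169/3 = -23.

-23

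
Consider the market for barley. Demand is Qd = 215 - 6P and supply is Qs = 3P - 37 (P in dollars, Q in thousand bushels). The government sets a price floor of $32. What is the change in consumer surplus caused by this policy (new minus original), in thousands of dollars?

Equilibrium: 215 - 6P = 3P - 37, so 252 = 9P and P* = 28, Q* = 47.
The floor of 32 is above the equilibrium price 28, so it binds.
At P = 32: Qd = 215 - 6·32 = 23 and Qs = 3·32 - 37 = 59.
Consumer surplus without the control is ½ · (215/6 - 28) · 47 = 2209/12.
With the floor, consumers buy 23 units at 32, so CS = ½ · (215/6 - 32) · 23 = 529/12.
Change in consumer surplus = 529/12 - 2209/12 = -140.

-140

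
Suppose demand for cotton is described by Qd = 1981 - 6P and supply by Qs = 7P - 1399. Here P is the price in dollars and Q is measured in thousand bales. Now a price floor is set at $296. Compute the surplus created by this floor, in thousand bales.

Without the control the market clears where 1981 - 6P = 7P - 1399, i.e. P* = 260 and Q* = 421.
The floor of 296 is above the equilibrium price 260, so it binds.
At P = 296: Qd = 1981 - 6·296 = 205 and Qs = 7·296 - 1399 = 673.
Surplus = Qs - Qd = 673 - 205 = 468.

468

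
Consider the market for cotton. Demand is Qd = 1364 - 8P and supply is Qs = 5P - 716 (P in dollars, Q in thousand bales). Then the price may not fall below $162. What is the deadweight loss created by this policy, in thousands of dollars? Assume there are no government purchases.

Without the control the market clears where 1364 - 8P = 5P - 716, i.e. P* = 160 and Q* = 84.
Because the floor (162) lies above the market-clearing price, it is binding.
At P = 162: Qd = 1364 - 8·162 = 68 and Qs = 5·162 - 716 = 94.
Quantity traded falls to 68. At Q = 68 the demand price is (1364 - 68)/8 = 162 and the supply price is (716 + 68)/5 = 156.8.
Deadweight loss = ½ · (162 - 156.8) · (84 - 68) = ½ · 5.2 · 16 = 41.6.

41.6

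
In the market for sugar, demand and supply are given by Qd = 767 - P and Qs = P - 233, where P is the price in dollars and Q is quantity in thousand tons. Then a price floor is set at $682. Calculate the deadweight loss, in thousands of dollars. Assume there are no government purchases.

Without the control the market clears where 767 - P = P - 233, i.e. P* = 500 and Q* = 267.
The floor of 682 is above the equilibrium price 500, so it binds.
At P = 682: Qd = 767 - 682 = 85 and Qs = 682 - 233 = 449.
Quantity traded falls to 85. At Q = 85 the demand price is 767 - 85 = 682 and the supply price is 233 + 85 = 318.
Deadweight loss = ½ · (682 - 318) · (267 - 85) = ½ · 364 · 182 = 33124.

33124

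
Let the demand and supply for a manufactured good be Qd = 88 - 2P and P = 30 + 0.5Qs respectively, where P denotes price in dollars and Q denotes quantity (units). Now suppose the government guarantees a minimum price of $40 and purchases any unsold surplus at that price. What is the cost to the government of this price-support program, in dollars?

Rearranging supply gives Qs = 2P - 60. Equilibrium: 88 - 2P = 2P - 60, so 148 = 4P and P* = 37, Q* = 14.
Since 40 > 37, the floor is binding.
At P = 40: Qd = 88 - 2·40 = 8 and Qs = 2·40 - 60 = 20.
Surplus = Qs - Qd = 12.
Government expenditure = surplus × support price = 12 × 40 = 480.

480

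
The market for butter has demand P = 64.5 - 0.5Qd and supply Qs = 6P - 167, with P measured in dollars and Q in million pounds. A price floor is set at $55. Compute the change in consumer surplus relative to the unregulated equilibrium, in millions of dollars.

Rearranging demand gives Qd = 129 - 2P. Equilibrium: 129 - 2P = 6P - 167, so 296 = 8P and P* = 37, Q* = 55.
Since 55 > 37, the floor is binding.
At P = 55: Qd = 129 - 2·55 = 19 and Qs = 6·55 - 167 = 163.
Consumer surplus without the control is ½ · (64.5 - 37) · 55 = 756.25.
With the floor, consumers buy 19 units at 55, so CS = ½ · (64.5 - 55) · 19 = 90.25.
Change in consumer surplus = 90.25 - 756.25 = -666.

-666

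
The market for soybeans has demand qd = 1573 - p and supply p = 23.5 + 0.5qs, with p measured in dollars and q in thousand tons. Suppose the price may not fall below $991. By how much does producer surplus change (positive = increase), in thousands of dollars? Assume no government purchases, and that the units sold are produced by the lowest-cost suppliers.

211631.75

Rearranging supply gives qs = 2p - 47. Without the control the market clears where 1573 - p = 2p - 47, i.e. p* = 540 and q* = 1033.
Because the floor (991) lies above the market-clearing price, it is binding.
At p = 991: qd = 1573 - 991 = 582 and qs = 2·991 - 47 = 1935.
Producer surplus without the control is ½ · (540 - 23.5) · 1033 = 266772.25.
With the floor, 582 units are sold at 991. The supply price at q = 582 is 314.5, so PS = ½ · [(991 - 23.5) + (991 - 314.5)] · 582 = 478404.
Change in producer surplus = 478404 - 266772.25 = 211631.75.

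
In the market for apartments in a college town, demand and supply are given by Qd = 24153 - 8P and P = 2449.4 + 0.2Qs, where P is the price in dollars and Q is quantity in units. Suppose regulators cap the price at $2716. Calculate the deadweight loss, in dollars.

Rearranging supply gives Qs = 5P - 12247. Without the control the market clears where 24153 - 8P = 5P - 12247, i.e. P* = 2800 and Q* = 1753.
The ceiling of 2716 is below the equilibrium price 2800, so it binds.
At P = 2716: Qd = 24153 - 8·2716 = 2425 and Qs = 5·2716 - 12247 = 1333.
Quantity traded falls to 1333. At Q = 1333 the demand price is (24153 - 1333)/8 = 2852.5 and the supply price is (12247 + 1333)/5 = 2716.
Deadweight loss = ½ · (2852.5 - 2716) · (1753 - 1333) = ½ · 136.5 · 420 = 28665.

28665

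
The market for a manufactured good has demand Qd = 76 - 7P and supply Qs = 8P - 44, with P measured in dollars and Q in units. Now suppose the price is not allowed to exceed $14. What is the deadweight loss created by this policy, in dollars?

0

In a free market, 76 - 7P = 8P - 44 gives the equilibrium P* = 8, Q* = 20.
The ceiling of 14 is above the equilibrium price 8, so it is not binding; the market clears at P* = 8, Q* = 20.
Since the control does not bind, no trades are prevented and deadweight loss is zero.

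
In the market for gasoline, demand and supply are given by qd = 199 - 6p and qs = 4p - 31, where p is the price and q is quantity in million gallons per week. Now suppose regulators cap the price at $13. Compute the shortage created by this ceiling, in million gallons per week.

Equilibrium: 199 - 6p = 4p - 31, so 230 = 10p and p* = 23, q* = 61.
Since 13 < 23, the ceiling is binding.
At p = 13: qd = 199 - 6·13 = 121 and qs = 4·13 - 31 = 21.
Shortage = qd - qs = 121 - 21 = 100.

100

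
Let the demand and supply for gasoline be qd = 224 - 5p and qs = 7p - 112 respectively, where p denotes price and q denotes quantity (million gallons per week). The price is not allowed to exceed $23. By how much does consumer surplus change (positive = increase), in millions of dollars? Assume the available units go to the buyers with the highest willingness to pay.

122.5

Without the control the market clears where 224 - 5p = 7p - 112, i.e. p* = 28 and q* = 84.
Because the ceiling (23) lies below the market-clearing price, it is binding.
At p = 23: qd = 224 - 5·23 = 109 and qs = 7·23 - 112 = 49.
Consumer surplus without the control is ½ · (44.8 - 28) · 84 = 705.6.
With the ceiling, 49 units are sold at 23 (assume they go to the highest-value buyers). The demand price at q = 49 is 35, so CS = ½ · [(44.8 - 23) + (35 - 23)] · 49 = 828.1.
Change in consumer surplus = 828.1 - 705.6 = 122.5.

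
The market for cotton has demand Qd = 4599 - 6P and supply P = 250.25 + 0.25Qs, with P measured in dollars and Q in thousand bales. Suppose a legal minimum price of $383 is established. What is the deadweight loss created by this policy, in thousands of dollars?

0

Rearranging supply gives Qs = 4P - 1001. Setting quantity demanded equal to quantity supplied, 4599 - 6P = 4P - 1001, gives P* = 560 and Q* = 1239.
The floor of 383 is below the equilibrium price 560, so it is not binding; the market clears at P* = 560, Q* = 1239.
Since the control does not bind, no trades are prevented and deadweight loss is zero.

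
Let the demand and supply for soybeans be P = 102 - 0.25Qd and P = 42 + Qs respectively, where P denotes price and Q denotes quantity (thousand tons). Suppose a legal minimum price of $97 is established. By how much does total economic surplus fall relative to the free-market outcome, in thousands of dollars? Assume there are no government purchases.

Rearranging demand gives Qd = 408 - 4P; rearranging supply gives Qs = P - 42. Setting quantity demanded equal to quantity supplied, 408 - 4P = P - 42, gives P* = 90 and Q* = 48.
Since 97 > 90, the floor is binding.
At P = 97: Qd = 408 - 4·97 = 20 and Qs = 97 - 42 = 55.
Quantity traded falls to 20. At Q = 20 the demand price is (408 - 20)/4 = 97 and the supply price is 42 + 20 = 62.
Deadweight loss = ½ · (97 - 62) · (48 - 20) = ½ · 35 · 28 = 490.

490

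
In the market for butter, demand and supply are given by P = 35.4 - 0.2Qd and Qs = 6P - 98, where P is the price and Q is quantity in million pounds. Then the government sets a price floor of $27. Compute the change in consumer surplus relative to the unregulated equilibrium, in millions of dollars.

Rearranging demand gives Qd = 177 - 5P. Setting quantity demanded equal to quantity supplied, 177 - 5P = 6P - 98, gives P* = 25 and Q* = 52.
The floor of 27 is above the equilibrium price 25, so it binds.
At P = 27: Qd = 177 - 5·27 = 42 and Qs = 6·27 - 98 = 64.
Consumer surplus without the control is ½ · (35.4 - 25) · 52 = 270.4.
With the floor, consumers buy 42 units at 27, so CS = ½ · (35.4 - 27) · 42 = 176.4.
Change in consumer surplus = 176.4 - 270.4 = -94.

-94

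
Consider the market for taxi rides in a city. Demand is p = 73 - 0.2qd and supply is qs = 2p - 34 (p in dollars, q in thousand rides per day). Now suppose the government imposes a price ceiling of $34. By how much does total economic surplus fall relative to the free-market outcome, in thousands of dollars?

Rearranging demand gives qd = 365 - 5p. In a free market, 365 - 5p = 2p - 34 gives the equilibrium p* = 57, q* = 80.
The ceiling of 34 is below the equilibrium price 57, so it binds.
At p = 34: qd = 365 - 5·34 = 195 and qs = 2·34 - 34 = 34.
Quantity traded falls to 34. At q = 34 the demand price is (365 - 34)/5 = 66.2 and the supply price is (34 + 34)/2 = 34.
Deadweight loss = ½ · (66.2 - 34) · (80 - 34) = ½ · 32.2 · 46 = 740.6.

740.6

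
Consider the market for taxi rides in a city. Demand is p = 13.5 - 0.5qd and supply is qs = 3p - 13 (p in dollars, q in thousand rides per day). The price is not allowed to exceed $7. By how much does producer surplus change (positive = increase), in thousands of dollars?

-9.5

Rearranging demand gives qd = 27 - 2p. Equilibrium: 27 - 2p = 3p - 13, so 40 = 5p and p* = 8, q* = 11.
The ceiling of 7 is below the equilibrium price 8, so it binds.
At p = 7: qd = 27 - 2·7 = 13 and qs = 3·7 - 13 = 8.
Producer surplus without the control is ½ · (8 - 13/3) · 11 = 121/6.
With the ceiling, producers sell 8 units at 7, so PS = ½ · (7 - 13/3) · 8 = 32/3.
Change in producer surplus = 32/3 - 121/6 = -9.5.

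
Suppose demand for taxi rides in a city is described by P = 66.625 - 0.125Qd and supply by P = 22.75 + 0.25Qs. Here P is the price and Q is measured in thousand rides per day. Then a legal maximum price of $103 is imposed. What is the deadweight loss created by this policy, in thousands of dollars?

Rearranging demand gives Qd = 533 - 8P; rearranging supply gives Qs = 4P - 91. Equilibrium: 533 - 8P = 4P - 91, so 624 = 12P and P* = 52, Q* = 117.
Since 103 is above P* = 52, the ceiling does not bind and the free-market outcome prevails.
Since the control does not bind, no trades are prevented and deadweight loss is zero.

0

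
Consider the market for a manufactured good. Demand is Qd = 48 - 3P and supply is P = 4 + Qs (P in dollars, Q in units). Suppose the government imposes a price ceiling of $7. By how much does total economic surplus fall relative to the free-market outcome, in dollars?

Rearranging supply gives Qs = P - 4. In a free market, 48 - 3P = P - 4 gives the equilibrium P* = 13, Q* = 9.
The ceiling of 7 is below the equilibrium price 13, so it binds.
At P = 7: Qd = 48 - 3·7 = 27 and Qs = 7 - 4 = 3.
Quantity traded falls to 3. At Q = 3 the demand price is (48 - 3)/3 = 15 and the supply price is 4 + 3 = 7.
Deadweight loss = ½ · (15 - 7) · (9 - 3) = ½ · 8 · 6 = 24.

24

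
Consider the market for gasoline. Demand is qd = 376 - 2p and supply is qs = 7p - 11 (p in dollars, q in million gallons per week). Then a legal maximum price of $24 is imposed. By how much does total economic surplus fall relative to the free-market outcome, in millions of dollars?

In a free market, 376 - 2p = 7p - 11 gives the equilibrium p* = 43, q* = 290.
Because the ceiling (24) lies below the market-clearing price, it is binding.
At p = 24: qd = 376 - 2·24 = 328 and qs = 7·24 - 11 = 157.
Quantity traded falls to 157. At q = 157 the demand price is (376 - 157)/2 = 109.5 and the supply price is (11 + 157)/7 = 24.
Deadweight loss = ½ · (109.5 - 24) · (290 - 157) = ½ · 85.5 · 133 = 5685.75.

5685.75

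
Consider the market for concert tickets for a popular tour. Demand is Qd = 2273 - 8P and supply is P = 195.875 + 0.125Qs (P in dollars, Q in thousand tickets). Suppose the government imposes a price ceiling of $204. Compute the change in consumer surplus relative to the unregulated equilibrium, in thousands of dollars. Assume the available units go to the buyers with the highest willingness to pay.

-2844

Rearranging supply gives Qs = 8P - 1567. Equilibrium: 2273 - 8P = 8P - 1567, so 3840 = 16P and P* = 240, Q* = 353.
Since 204 < 240, the ceiling is binding.
At P = 204: Qd = 2273 - 8·204 = 641 and Qs = 8·204 - 1567 = 65.
Consumer surplus without the control is ½ · (284.125 - 240) · 353 = 7788.0625.
With the ceiling, 65 units are sold at 204 (assume they go to the highest-value buyers). The demand price at Q = 65 is 276, so CS = ½ · [(284.125 - 204) + (276 - 204)] · 65 = 4944.0625.
Change in consumer surplus = 4944.0625 - 7788.0625 = -2844.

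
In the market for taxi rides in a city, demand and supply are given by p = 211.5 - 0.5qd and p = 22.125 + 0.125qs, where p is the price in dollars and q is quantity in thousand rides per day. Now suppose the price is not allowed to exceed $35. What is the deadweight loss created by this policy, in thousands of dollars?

Rearranging demand gives qd = 423 - 2p; rearranging supply gives qs = 8p - 177. Setting quantity demanded equal to quantity supplied, 423 - 2p = 8p - 177, gives p* = 60 and q* = 303.
Since 35 < 60, the ceiling is binding.
At p = 35: qd = 423 - 2·35 = 353 and qs = 8·35 - 177 = 103.
Quantity traded falls to 103. At q = 103 the demand price is (423 - 103)/2 = 160 and the supply price is (177 + 103)/8 = 35.
Deadweight loss = ½ · (160 - 35) · (303 - 103) = ½ · 125 · 200 = 12500.

12500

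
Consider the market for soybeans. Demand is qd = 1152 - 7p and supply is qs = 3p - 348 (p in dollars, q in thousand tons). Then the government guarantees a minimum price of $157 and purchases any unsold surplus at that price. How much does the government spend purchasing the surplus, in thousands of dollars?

10990

In a free market, 1152 - 7p = 3p - 348 gives the equilibrium p* = 150, q* = 102.
The floor of 157 is above the equilibrium price 150, so it binds.
At p = 157: qd = 1152 - 7·157 = 53 and qs = 3·157 - 348 = 123.
Surplus = qs - qd = 70.
Government expenditure = surplus × support price = 70 × 157 = 10990.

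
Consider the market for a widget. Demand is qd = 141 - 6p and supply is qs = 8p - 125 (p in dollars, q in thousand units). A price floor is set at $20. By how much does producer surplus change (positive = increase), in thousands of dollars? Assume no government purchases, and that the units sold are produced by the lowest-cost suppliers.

18.75

Without the control the market clears where 141 - 6p = 8p - 125, i.e. p* = 19 and q* = 27.
Since 20 > 19, the floor is binding.
At p = 20: qd = 141 - 6·20 = 21 and qs = 8·20 - 125 = 35.
Producer surplus without the control is ½ · (19 - 15.625) · 27 = 45.5625.
With the floor, 21 units are sold at 20. The supply price at q = 21 is 18.25, so PS = ½ · [(20 - 15.625) + (20 - 18.25)] · 21 = 64.3125.
Change in producer surplus = 64.3125 - 45.5625 = 18.75.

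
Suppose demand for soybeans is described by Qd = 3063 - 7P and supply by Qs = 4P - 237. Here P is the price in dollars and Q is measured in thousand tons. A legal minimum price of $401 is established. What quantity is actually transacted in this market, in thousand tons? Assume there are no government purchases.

256

Equilibrium: 3063 - 7P = 4P - 237, so 3300 = 11P and P* = 300, Q* = 963.
The floor of 401 is above the equilibrium price 300, so it binds.
At P = 401: Qd = 3063 - 7·401 = 256 and Qs = 4·401 - 237 = 1367.
The quantity actually transacted is the short side, demand: 256.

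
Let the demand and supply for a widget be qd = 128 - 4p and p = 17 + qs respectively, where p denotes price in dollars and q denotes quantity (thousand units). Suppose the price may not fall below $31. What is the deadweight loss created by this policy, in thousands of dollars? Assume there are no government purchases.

Rearranging supply gives qs = p - 17. Setting quantity demanded equal to quantity supplied, 128 - 4p = p - 17, gives p* = 29 and q* = 12.
Since 31 > 29, the floor is binding.
At p = 31: qd = 128 - 4·31 = 4 and qs = 31 - 17 = 14.
Quantity traded falls to 4. At q = 4 the demand price is (128 - 4)/4 = 31 and the supply price is 17 + 4 = 21.
Deadweight loss = ½ · (31 - 21) · (12 - 4) = ½ · 10 · 8 = 40.

40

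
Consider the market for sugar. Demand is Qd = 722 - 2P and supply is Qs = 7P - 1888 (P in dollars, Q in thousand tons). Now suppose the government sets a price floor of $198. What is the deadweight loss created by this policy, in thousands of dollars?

Equilibrium: 722 - 2P = 7P - 1888, so 2610 = 9P and P* = 290, Q* = 142.
The floor of 198 is below the equilibrium price 290, so it is not binding; the market clears at P* = 290, Q* = 142.
Since the control does not bind, no trades are prevented and deadweight loss is zero.

0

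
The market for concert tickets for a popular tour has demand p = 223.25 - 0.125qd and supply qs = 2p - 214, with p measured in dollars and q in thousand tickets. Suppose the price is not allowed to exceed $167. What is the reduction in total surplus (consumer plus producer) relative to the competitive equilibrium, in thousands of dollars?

Rearranging demand gives qd = 1786 - 8p. Setting quantity demanded equal to quantity supplied, 1786 - 8p = 2p - 214, gives p* = 200 and q* = 186.
Since 167 < 200, the ceiling is binding.
At p = 167: qd = 1786 - 8·167 = 450 and qs = 2·167 - 214 = 120.
Quantity traded falls to 120. At q = 120 the demand price is (1786 - 120)/8 = 208.25 and the supply price is (214 + 120)/2 = 167.
Deadweight loss = ½ · (208.25 - 167) · (186 - 120) = ½ · 41.25 · 66 = 1361.25.

1361.25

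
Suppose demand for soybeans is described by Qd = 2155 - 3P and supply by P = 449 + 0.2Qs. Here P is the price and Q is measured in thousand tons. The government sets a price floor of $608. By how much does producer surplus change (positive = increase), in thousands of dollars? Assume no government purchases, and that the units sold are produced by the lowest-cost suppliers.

Rearranging supply gives Qs = 5P - 2245. Equilibrium: 2155 - 3P = 5P - 2245, so 4400 = 8P and P* = 550, Q* = 505.
Because the floor (608) lies above the market-clearing price, it is binding.
At P = 608: Qd = 2155 - 3·608 = 331 and Qs = 5·608 - 2245 = 795.
Producer surplus without the control is ½ · (550 - 449) · 505 = 25502.5.
With the floor, 331 units are sold at 608. The supply price at Q = 331 is 515.2, so PS = ½ · [(608 - 449) + (608 - 515.2)] · 331 = 41672.9.
Change in producer surplus = 41672.9 - 25502.5 = 16170.4.

16170.4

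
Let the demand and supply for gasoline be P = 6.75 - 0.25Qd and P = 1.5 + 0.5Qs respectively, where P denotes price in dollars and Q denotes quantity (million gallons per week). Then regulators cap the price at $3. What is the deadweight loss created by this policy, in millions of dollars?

Rearranging demand gives Qd = 27 - 4P; rearranging supply gives Qs = 2P - 3. In a free market, 27 - 4P = 2P - 3 gives the equilibrium P* = 5, Q* = 7.
Since 3 < 5, the ceiling is binding.
At P = 3: Qd = 27 - 4·3 = 15 and Qs = 2·3 - 3 = 3.
Quantity traded falls to 3. At Q = 3 the demand price is (27 - 3)/4 = 6 and the supply price is (3 + 3)/2 = 3.
Deadweight loss = ½ · (6 - 3) · (7 - 3) = ½ · 3 · 4 = 6.

6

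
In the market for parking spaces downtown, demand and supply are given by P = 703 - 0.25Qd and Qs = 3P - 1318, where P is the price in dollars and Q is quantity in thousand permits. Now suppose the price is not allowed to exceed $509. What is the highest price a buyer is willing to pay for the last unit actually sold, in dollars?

650.75

Rearranging demand gives Qd = 2812 - 4P. Without the control the market clears where 2812 - 4P = 3P - 1318, i.e. P* = 590 and Q* = 452.
The ceiling of 509 is below the equilibrium price 590, so it binds.
At P = 509: Qd = 2812 - 4·509 = 776 and Qs = 3·509 - 1318 = 209.
Only 209 units reach the market. On the demand curve, the marginal buyer's willingness to pay at Q = 209 is (2812 - 209)/4 = 650.75.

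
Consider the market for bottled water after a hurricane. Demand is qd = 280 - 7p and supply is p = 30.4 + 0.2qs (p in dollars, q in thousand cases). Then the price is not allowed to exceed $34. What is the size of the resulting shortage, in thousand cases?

24

Rearranging supply gives qs = 5p - 152. Without the control the market clears where 280 - 7p = 5p - 152, i.e. p* = 36 and q* = 28.
Since 34 < 36, the ceiling is binding.
At p = 34: qd = 280 - 7·34 = 42 and qs = 5·34 - 152 = 18.
Shortage = qd - qs = 42 - 18 = 24.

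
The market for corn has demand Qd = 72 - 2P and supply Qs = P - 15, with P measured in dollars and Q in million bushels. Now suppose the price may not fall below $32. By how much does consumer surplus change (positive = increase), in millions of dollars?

Equilibrium: 72 - 2P = P - 15, so 87 = 3P and P* = 29, Q* = 14.
Because the floor (32) lies above the market-clearing price, it is binding.
At P = 32: Qd = 72 - 2·32 = 8 and Qs = 32 - 15 = 17.
Consumer surplus without the control is ½ · (36 - 29) · 14 = 49.
With the floor, consumers buy 8 units at 32, so CS = ½ · (36 - 32) · 8 = 16.
Change in consumer surplus = 16 - 49 = -33.

-33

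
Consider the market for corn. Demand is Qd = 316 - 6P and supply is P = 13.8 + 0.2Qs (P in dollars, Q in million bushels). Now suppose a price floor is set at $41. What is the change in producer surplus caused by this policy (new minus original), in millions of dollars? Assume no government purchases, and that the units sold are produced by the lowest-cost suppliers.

Rearranging supply gives Qs = 5P - 69. In a free market, 316 - 6P = 5P - 69 gives the equilibrium P* = 35, Q* = 106.
Since 41 > 35, the floor is binding.
At P = 41: Qd = 316 - 6·41 = 70 and Qs = 5·41 - 69 = 136.
Producer surplus without the control is ½ · (35 - 13.8) · 106 = 1123.6.
With the floor, 70 units are sold at 41. The supply price at Q = 70 is 27.8, so PS = ½ · [(41 - 13.8) + (41 - 27.8)] · 70 = 1414.
Change in producer surplus = 1414 - 1123.6 = 290.4.

290.4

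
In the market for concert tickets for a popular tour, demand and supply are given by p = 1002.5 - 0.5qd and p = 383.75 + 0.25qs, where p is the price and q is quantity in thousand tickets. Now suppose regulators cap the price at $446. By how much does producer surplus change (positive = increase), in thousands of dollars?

Rearranging demand gives qd = 2005 - 2p; rearranging supply gives qs = 4p - 1535. In a free market, 2005 - 2p = 4p - 1535 gives the equilibrium p* = 590, q* = 825.
The ceiling of 446 is below the equilibrium price 590, so it binds.
At p = 446: qd = 2005 - 2·446 = 1113 and qs = 4·446 - 1535 = 249.
Producer surplus without the control is ½ · (590 - 383.75) · 825 = 85078.125.
With the ceiling, producers sell 249 units at 446, so PS = ½ · (446 - 383.75) · 249 = 7750.125.
Change in producer surplus = 7750.125 - 85078.125 = -77328.

-77328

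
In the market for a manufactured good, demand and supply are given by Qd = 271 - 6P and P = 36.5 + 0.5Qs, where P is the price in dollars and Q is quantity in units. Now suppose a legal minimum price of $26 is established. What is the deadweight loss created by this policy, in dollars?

Rearranging supply gives Qs = 2P - 73. Without the control the market clears where 271 - 6P = 2P - 73, i.e. P* = 43 and Q* = 13.
Since 26 is below P* = 43, the floor does not bind and the free-market outcome prevails.
Since the control does not bind, no trades are prevented and deadweight loss is zero.

0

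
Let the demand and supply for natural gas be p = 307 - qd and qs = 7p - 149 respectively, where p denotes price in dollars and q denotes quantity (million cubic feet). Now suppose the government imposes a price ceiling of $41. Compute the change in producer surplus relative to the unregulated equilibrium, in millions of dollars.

-3104

Rearranging demand gives qd = 307 - p. Without the control the market clears where 307 - p = 7p - 149, i.e. p* = 57 and q* = 250.
The ceiling of 41 is below the equilibrium price 57, so it binds.
At p = 41: qd = 307 - 41 = 266 and qs = 7·41 - 149 = 138.
Producer surplus without the control is ½ · (57 - 149/7) · 250 = 31250/7.
With the ceiling, producers sell 138 units at 41, so PS = ½ · (41 - 149/7) · 138 = 9522/7.
Change in producer surplus = 9522/7 - 31250/7 = -3104.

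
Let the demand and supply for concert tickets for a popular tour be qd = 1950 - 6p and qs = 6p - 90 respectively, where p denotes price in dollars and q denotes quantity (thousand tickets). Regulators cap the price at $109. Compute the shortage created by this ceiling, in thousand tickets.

In a free market, 1950 - 6p = 6p - 90 gives the equilibrium p* = 170, q* = 930.
Since 109 < 170, the ceiling is binding.
At p = 109: qd = 1950 - 6·109 = 1296 and qs = 6·109 - 90 = 564.
Shortage = qd - qs = 1296 - 564 = 732.

732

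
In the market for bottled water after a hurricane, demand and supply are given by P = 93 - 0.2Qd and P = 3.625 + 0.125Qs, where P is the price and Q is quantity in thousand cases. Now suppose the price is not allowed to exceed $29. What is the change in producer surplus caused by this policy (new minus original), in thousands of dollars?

-2151

Rearranging demand gives Qd = 465 - 5P; rearranging supply gives Qs = 8P - 29. Setting quantity demanded equal to quantity supplied, 465 - 5P = 8P - 29, gives P* = 38 and Q* = 275.
Since 29 < 38, the ceiling is binding.
At P = 29: Qd = 465 - 5·29 = 320 and Qs = 8·29 - 29 = 203.
Producer surplus without the control is ½ · (38 - 3.625) · 275 = 4726.5625.
With the ceiling, producers sell 203 units at 29, so PS = ½ · (29 - 3.625) · 203 = 2575.5625.
Change in producer surplus = 2575.5625 - 4726.5625 = -2151.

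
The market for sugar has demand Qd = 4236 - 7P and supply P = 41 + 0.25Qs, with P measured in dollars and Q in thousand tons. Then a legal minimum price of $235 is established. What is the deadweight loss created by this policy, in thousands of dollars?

Rearranging supply gives Qs = 4P - 164. In a free market, 4236 - 7P = 4P - 164 gives the equilibrium P* = 400, Q* = 1436.
The floor of 235 is below the equilibrium price 400, so it is not binding; the market clears at P* = 400, Q* = 1436.
Since the control does not bind, no trades are prevented and deadweight loss is zero.

0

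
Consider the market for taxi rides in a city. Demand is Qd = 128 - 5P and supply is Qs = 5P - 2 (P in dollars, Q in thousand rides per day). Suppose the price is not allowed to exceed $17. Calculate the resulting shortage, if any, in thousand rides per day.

0

Equilibrium: 128 - 5P = 5P - 2, so 130 = 10P and P* = 13, Q* = 63.
Since 17 is above P* = 13, the ceiling does not bind and the free-market outcome prevails.
Since the control does not bind, there is no shortage.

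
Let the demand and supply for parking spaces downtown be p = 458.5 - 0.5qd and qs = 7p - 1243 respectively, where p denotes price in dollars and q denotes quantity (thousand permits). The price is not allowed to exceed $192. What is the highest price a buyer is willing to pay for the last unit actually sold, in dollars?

408

Rearranging demand gives qd = 917 - 2p. Without the control the market clears where 917 - 2p = 7p - 1243, i.e. p* = 240 and q* = 437.
The ceiling of 192 is below the equilibrium price 240, so it binds.
At p = 192: qd = 917 - 2·192 = 533 and qs = 7·192 - 1243 = 101.
Only 101 units reach the market. On the demand curve, the marginal buyer's willingness to pay at q = 101 is (917 - 101)/2 = 408.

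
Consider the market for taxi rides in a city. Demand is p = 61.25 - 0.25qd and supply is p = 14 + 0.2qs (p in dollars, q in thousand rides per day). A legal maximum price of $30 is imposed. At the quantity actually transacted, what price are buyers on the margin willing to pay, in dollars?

Rearranging demand gives qd = 245 - 4p; rearranging supply gives qs = 5p - 70. Equilibrium: 245 - 4p = 5p - 70, so 315 = 9p and p* = 35, q* = 105.
The ceiling of 30 is below the equilibrium price 35, so it binds.
At p = 30: qd = 245 - 4·30 = 125 and qs = 5·30 - 70 = 80.
Only 80 units reach the market. On the demand curve, the marginal buyer's willingness to pay at q = 80 is (245 - 80)/4 = 41.25.

41.25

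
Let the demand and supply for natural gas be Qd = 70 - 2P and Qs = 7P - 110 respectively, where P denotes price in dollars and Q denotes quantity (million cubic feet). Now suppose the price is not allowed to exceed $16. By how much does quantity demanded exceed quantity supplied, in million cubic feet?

36

In a free market, 70 - 2P = 7P - 110 gives the equilibrium P* = 20, Q* = 30.
The ceiling of 16 is below the equilibrium price 20, so it binds.
At P = 16: Qd = 70 - 2·16 = 38 and Qs = 7·16 - 110 = 2.
Shortage = Qd - Qs = 38 - 2 = 36.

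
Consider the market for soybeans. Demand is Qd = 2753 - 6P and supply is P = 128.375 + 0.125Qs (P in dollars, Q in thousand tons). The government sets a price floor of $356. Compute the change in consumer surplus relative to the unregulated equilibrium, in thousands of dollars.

Rearranging supply gives Qs = 8P - 1027. Equilibrium: 2753 - 6P = 8P - 1027, so 3780 = 14P and P* = 270, Q* = 1133.
The floor of 356 is above the equilibrium price 270, so it binds.
At P = 356: Qd = 2753 - 6·356 = 617 and Qs = 8·356 - 1027 = 1821.
Consumer surplus without the control is ½ · (2753/6 - 270) · 1133 = 1283689/12.
With the floor, consumers buy 617 units at 356, so CS = ½ · (2753/6 - 356) · 617 = 380689/12.
Change in consumer surplus = 380689/12 - 1283689/12 = -75250.

-75250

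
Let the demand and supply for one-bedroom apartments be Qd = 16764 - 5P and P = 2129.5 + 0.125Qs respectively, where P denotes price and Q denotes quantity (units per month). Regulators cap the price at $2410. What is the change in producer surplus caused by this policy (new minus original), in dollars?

Rearranging supply gives Qs = 8P - 17036. Equilibrium: 16764 - 5P = 8P - 17036, so 33800 = 13P and P* = 2600, Q* = 3764.
Since 2410 < 2600, the ceiling is binding.
At P = 2410: Qd = 16764 - 5·2410 = 4714 and Qs = 8·2410 - 17036 = 2244.
Producer surplus without the control is ½ · (2600 - 2129.5) · 3764 = 885481.
With the ceiling, producers sell 2244 units at 2410, so PS = ½ · (2410 - 2129.5) · 2244 = 314721.
Change in producer surplus = 314721 - 885481 = -570760.

-570760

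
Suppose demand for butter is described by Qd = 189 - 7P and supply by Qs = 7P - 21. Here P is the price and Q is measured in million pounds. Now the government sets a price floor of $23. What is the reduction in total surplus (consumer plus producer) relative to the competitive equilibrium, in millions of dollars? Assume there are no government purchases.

Without the control the market clears where 189 - 7P = 7P - 21, i.e. P* = 15 and Q* = 84.
The floor of 23 is above the equilibrium price 15, so it binds.
At P = 23: Qd = 189 - 7·23 = 28 and Qs = 7·23 - 21 = 140.
Quantity traded falls to 28. At Q = 28 the demand price is (189 - 28)/7 = 23 and the supply price is (21 + 28)/7 = 7.
Deadweight loss = ½ · (23 - 7) · (84 - 28) = ½ · 16 · 56 = 448.

448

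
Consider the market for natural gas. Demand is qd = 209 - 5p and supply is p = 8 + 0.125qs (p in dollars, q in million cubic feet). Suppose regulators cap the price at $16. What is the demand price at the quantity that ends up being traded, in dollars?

Rearranging supply gives qs = 8p - 64. Setting quantity demanded equal to quantity supplied, 209 - 5p = 8p - 64, gives p* = 21 and q* = 104.
Since 16 < 21, the ceiling is binding.
At p = 16: qd = 209 - 5·16 = 129 and qs = 8·16 - 64 = 64.
Only 64 units reach the market. On the demand curve, the marginal buyer's willingness to pay at q = 64 is (209 - 64)/5 = 29.

29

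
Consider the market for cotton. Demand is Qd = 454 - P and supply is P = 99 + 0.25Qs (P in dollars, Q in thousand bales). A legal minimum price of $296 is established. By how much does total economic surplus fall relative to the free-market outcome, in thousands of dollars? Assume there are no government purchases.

9922.5

Rearranging supply gives Qs = 4P - 396. Without the control the market clears where 454 - P = 4P - 396, i.e. P* = 170 and Q* = 284.
The floor of 296 is above the equilibrium price 170, so it binds.
At P = 296: Qd = 454 - 296 = 158 and Qs = 4·296 - 396 = 788.
Quantity traded falls to 158. At Q = 158 the demand price is 454 - 158 = 296 and the supply price is (396 + 158)/4 = 138.5.
Deadweight loss = ½ · (296 - 138.5) · (284 - 158) = ½ · 157.5 · 126 = 9922.5.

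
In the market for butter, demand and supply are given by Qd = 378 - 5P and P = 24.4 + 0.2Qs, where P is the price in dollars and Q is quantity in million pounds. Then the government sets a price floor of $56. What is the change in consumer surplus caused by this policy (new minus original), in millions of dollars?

Rearranging supply gives Qs = 5P - 122. Without the control the market clears where 378 - 5P = 5P - 122, i.e. P* = 50 and Q* = 128.
Since 56 > 50, the floor is binding.
At P = 56: Qd = 378 - 5·56 = 98 and Qs = 5·56 - 122 = 158.
Consumer surplus without the control is ½ · (75.6 - 50) · 128 = 1638.4.
With the floor, consumers buy 98 units at 56, so CS = ½ · (75.6 - 56) · 98 = 960.4.
Change in consumer surplus = 960.4 - 1638.4 = -678.

-678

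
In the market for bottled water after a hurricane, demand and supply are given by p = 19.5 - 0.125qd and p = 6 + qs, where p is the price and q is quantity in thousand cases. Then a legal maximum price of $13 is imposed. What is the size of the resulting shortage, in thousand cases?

Rearranging demand gives qd = 156 - 8p; rearranging supply gives qs = p - 6. Equilibrium: 156 - 8p = p - 6, so 162 = 9p and p* = 18, q* = 12.
Because the ceiling (13) lies below the market-clearing price, it is binding.
At p = 13: qd = 156 - 8·13 = 52 and qs = 13 - 6 = 7.
Shortage = qd - qs = 52 - 7 = 45.

45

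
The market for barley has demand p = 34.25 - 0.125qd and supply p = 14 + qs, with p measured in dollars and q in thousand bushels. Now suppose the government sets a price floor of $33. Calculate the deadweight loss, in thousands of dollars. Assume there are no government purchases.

Rearranging demand gives qd = 274 - 8p; rearranging supply gives qs = p - 14. In a free market, 274 - 8p = p - 14 gives the equilibrium p* = 32, q* = 18.
The floor of 33 is above the equilibrium price 32, so it binds.
At p = 33: qd = 274 - 8·33 = 10 and qs = 33 - 14 = 19.
Quantity traded falls to 10. At q = 10 the demand price is (274 - 10)/8 = 33 and the supply price is 14 + 10 = 24.
Deadweight loss = ½ · (33 - 24) · (18 - 10) = ½ · 9 · 8 = 36.

36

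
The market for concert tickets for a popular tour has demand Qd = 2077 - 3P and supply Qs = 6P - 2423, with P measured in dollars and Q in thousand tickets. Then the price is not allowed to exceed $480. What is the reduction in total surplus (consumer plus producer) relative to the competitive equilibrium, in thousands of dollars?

3600

Setting quantity demanded equal to quantity supplied, 2077 - 3P = 6P - 2423, gives P* = 500 and Q* = 577.
Since 480 < 500, the ceiling is binding.
At P = 480: Qd = 2077 - 3·480 = 637 and Qs = 6·480 - 2423 = 457.
Quantity traded falls to 457. At Q = 457 the demand price is (2077 - 457)/3 = 540 and the supply price is (2423 + 457)/6 = 480.
Deadweight loss = ½ · (540 - 480) · (577 - 457) = ½ · 60 · 120 = 3600.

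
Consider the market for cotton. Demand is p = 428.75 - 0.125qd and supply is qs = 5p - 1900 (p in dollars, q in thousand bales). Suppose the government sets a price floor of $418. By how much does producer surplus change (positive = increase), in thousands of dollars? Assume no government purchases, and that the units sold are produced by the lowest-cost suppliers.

Rearranging demand gives qd = 3430 - 8p. Without the control the market clears where 3430 - 8p = 5p - 1900, i.e. p* = 410 and q* = 150.
Because the floor (418) lies above the market-clearing price, it is binding.
At p = 418: qd = 3430 - 8·418 = 86 and qs = 5·418 - 1900 = 190.
Producer surplus without the control is ½ · (410 - 380) · 150 = 2250.
With the floor, 86 units are sold at 418. The supply price at q = 86 is 397.2, so PS = ½ · [(418 - 380) + (418 - 397.2)] · 86 = 2528.4.
Change in producer surplus = 2528.4 - 2250 = 278.4.

278.4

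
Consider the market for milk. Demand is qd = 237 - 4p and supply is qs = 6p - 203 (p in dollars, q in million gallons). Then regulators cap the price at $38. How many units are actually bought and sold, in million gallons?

Without the control the market clears where 237 - 4p = 6p - 203, i.e. p* = 44 and q* = 61.
The ceiling of 38 is below the equilibrium price 44, so it binds.
At p = 38: qd = 237 - 4·38 = 85 and qs = 6·38 - 203 = 25.
The quantity actually transacted is the short side, supply: 25.

25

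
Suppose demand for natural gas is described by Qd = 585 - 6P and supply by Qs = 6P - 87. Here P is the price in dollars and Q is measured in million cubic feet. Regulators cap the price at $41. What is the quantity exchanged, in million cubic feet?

159

In a free market, 585 - 6P = 6P - 87 gives the equilibrium P* = 56, Q* = 249.
Since 41 < 56, the ceiling is binding.
At P = 41: Qd = 585 - 6·41 = 339 and Qs = 6·41 - 87 = 159.
The quantity actually transacted is the short side, supply: 159.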